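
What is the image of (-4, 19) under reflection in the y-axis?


Reflection across y-axis: (x, y) -> (-x, y)
(-4, 19) -> (4, 19)

(4, 19)


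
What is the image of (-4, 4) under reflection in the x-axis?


Reflection across x-axis: (x, y) -> (x, -y)
(-4, 4) -> (-4, -4)

(-4, -4)


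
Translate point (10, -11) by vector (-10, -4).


Translation: (x+dx, y+dy) = (10+-10, -11+-4) = (0, -15)

(0, -15)


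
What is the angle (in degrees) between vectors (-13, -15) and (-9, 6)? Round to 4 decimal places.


dot = -13*-9 + -15*6 = 27
|u| = 19.8494, |v| = 10.8167
cos(angle) = 0.1258
angle = 82.7757 degrees

82.7757 degrees


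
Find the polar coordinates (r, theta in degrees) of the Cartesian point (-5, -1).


r = sqrt((-5)^2 + (-1)^2) = 5.099
theta = atan2(-1, -5) = 191.3099 degrees

r = 5.099, theta = 191.3099 degrees


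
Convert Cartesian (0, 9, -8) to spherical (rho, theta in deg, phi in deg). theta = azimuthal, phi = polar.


rho = sqrt(0^2 + 9^2 + (-8)^2) = 12.0416
theta = atan2(9, 0) = 90 deg
phi = acos(-8/12.0416) = 131.6335 deg

rho = 12.0416, theta = 90 deg, phi = 131.6335 deg


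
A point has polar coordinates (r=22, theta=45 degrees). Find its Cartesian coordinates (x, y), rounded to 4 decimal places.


x = 22 * cos(45) = 15.5563
y = 22 * sin(45) = 15.5563

(15.5563, 15.5563)


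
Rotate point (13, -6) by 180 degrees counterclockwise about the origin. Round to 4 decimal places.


x' = 13*cos(180) - -6*sin(180) = -13
y' = 13*sin(180) + -6*cos(180) = 6

(-13, 6)


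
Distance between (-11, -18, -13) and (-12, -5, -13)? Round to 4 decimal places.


d = sqrt((-12--11)^2 + (-5--18)^2 + (-13--13)^2) = 13.0384

13.0384


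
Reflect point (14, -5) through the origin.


Reflection through origin: (x, y) -> (-x, -y)
(14, -5) -> (-14, 5)

(-14, 5)


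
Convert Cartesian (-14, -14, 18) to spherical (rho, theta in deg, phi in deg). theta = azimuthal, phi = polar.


rho = sqrt((-14)^2 + (-14)^2 + 18^2) = 26.7582
theta = atan2(-14, -14) = 225 deg
phi = acos(18/26.7582) = 47.7249 deg

rho = 26.7582, theta = 225 deg, phi = 47.7249 deg


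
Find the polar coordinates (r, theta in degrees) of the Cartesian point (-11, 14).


r = sqrt((-11)^2 + 14^2) = 17.8045
theta = atan2(14, -11) = 128.1572 degrees

r = 17.8045, theta = 128.1572 degrees


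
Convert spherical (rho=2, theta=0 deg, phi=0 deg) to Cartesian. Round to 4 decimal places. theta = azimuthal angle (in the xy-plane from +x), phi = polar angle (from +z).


x = 2 * sin(0) * cos(0) = 0
y = 2 * sin(0) * sin(0) = 0
z = 2 * cos(0) = 2

(0, 0, 2)


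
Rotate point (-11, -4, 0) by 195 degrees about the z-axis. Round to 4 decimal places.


x' = -11*cos(195) - -4*sin(195) = 9.5899
y' = -11*sin(195) + -4*cos(195) = 6.7107
z' = 0

(9.5899, 6.7107, 0)


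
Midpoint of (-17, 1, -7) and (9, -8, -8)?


Midpoint = ((-17+9)/2, (1+-8)/2, (-7+-8)/2) = (-4, -3.5, -7.5)

(-4, -3.5, -7.5)


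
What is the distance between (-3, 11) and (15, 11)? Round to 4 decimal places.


d = sqrt((15--3)^2 + (11-11)^2) = 18

18


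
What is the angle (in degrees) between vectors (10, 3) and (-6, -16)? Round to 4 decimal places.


dot = 10*-6 + 3*-16 = -108
|u| = 10.4403, |v| = 17.088
cos(angle) = -0.6054
angle = 127.2553 degrees

127.2553 degrees


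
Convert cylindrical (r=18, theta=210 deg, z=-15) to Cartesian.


x = 18 * cos(210) = -15.5885
y = 18 * sin(210) = -9
z = -15

(-15.5885, -9, -15)


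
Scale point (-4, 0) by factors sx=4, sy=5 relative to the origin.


Scaling: (x*sx, y*sy) = (-4*4, 0*5) = (-16, 0)

(-16, 0)


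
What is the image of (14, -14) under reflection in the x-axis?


Reflection across x-axis: (x, y) -> (x, -y)
(14, -14) -> (14, 14)

(14, 14)


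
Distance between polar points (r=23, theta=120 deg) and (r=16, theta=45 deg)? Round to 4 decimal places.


d = sqrt(r1^2 + r2^2 - 2*r1*r2*cos(t2-t1))
d = sqrt(23^2 + 16^2 - 2*23*16*cos(45-120)) = 24.3826

24.3826


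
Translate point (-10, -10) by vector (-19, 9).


Translation: (x+dx, y+dy) = (-10+-19, -10+9) = (-29, -1)

(-29, -1)


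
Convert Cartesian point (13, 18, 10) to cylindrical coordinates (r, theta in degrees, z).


r = sqrt(13^2 + 18^2) = 22.2036
theta = atan2(18, 13) = 54.1623 deg
z = 10

r = 22.2036, theta = 54.1623 deg, z = 10


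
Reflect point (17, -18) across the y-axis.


Reflection across y-axis: (x, y) -> (-x, y)
(17, -18) -> (-17, -18)

(-17, -18)


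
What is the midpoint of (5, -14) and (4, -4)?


Midpoint = ((5+4)/2, (-14+-4)/2) = (4.5, -9)

(4.5, -9)


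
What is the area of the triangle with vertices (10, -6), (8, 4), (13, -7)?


Area = |x1(y2-y3) + x2(y3-y1) + x3(y1-y2)| / 2
= |10*(4--7) + 8*(-7--6) + 13*(-6-4)| / 2
= 14

14


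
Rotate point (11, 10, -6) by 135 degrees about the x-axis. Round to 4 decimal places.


x' = 11
y' = 10*cos(135) - -6*sin(135) = -2.8284
z' = 10*sin(135) + -6*cos(135) = 11.3137

(11, -2.8284, 11.3137)


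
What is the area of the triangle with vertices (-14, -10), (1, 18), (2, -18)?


Area = |x1(y2-y3) + x2(y3-y1) + x3(y1-y2)| / 2
= |-14*(18--18) + 1*(-18--10) + 2*(-10-18)| / 2
= 284

284


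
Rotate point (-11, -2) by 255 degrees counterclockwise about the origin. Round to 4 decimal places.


x' = -11*cos(255) - -2*sin(255) = 0.9152
y' = -11*sin(255) + -2*cos(255) = 11.1428

(0.9152, 11.1428)


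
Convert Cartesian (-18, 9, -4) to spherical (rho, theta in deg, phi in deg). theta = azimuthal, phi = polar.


rho = sqrt((-18)^2 + 9^2 + (-4)^2) = 20.5183
theta = atan2(9, -18) = 153.4349 deg
phi = acos(-4/20.5183) = 101.2417 deg

rho = 20.5183, theta = 153.4349 deg, phi = 101.2417 deg


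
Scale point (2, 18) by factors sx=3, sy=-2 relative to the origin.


Scaling: (x*sx, y*sy) = (2*3, 18*-2) = (6, -36)

(6, -36)


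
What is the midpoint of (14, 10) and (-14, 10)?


Midpoint = ((14+-14)/2, (10+10)/2) = (0, 10)

(0, 10)


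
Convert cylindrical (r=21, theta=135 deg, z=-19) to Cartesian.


x = 21 * cos(135) = -14.8492
y = 21 * sin(135) = 14.8492
z = -19

(-14.8492, 14.8492, -19)


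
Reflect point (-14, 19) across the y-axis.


Reflection across y-axis: (x, y) -> (-x, y)
(-14, 19) -> (14, 19)

(14, 19)


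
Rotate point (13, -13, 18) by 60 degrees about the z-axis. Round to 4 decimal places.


x' = 13*cos(60) - -13*sin(60) = 17.7583
y' = 13*sin(60) + -13*cos(60) = 4.7583
z' = 18

(17.7583, 4.7583, 18)


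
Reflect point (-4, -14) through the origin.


Reflection through origin: (x, y) -> (-x, -y)
(-4, -14) -> (4, 14)

(4, 14)


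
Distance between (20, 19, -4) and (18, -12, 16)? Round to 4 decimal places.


d = sqrt((18-20)^2 + (-12-19)^2 + (16--4)^2) = 36.9459

36.9459


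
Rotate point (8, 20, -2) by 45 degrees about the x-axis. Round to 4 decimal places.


x' = 8
y' = 20*cos(45) - -2*sin(45) = 15.5563
z' = 20*sin(45) + -2*cos(45) = 12.7279

(8, 15.5563, 12.7279)


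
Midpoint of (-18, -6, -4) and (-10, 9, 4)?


Midpoint = ((-18+-10)/2, (-6+9)/2, (-4+4)/2) = (-14, 1.5, 0)

(-14, 1.5, 0)


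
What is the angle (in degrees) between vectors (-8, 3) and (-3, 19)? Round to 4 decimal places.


dot = -8*-3 + 3*19 = 81
|u| = 8.544, |v| = 19.2354
cos(angle) = 0.4929
angle = 60.4713 degrees

60.4713 degrees


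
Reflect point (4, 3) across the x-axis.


Reflection across x-axis: (x, y) -> (x, -y)
(4, 3) -> (4, -3)

(4, -3)


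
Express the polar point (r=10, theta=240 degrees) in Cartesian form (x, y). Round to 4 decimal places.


x = 10 * cos(240) = -5
y = 10 * sin(240) = -8.6603

(-5, -8.6603)


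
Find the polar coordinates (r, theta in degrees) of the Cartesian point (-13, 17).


r = sqrt((-13)^2 + 17^2) = 21.4009
theta = atan2(17, -13) = 127.4054 degrees

r = 21.4009, theta = 127.4054 degrees


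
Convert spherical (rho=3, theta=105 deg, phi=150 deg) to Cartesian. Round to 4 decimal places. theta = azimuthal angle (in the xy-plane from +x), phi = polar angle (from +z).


x = 3 * sin(150) * cos(105) = -0.3882
y = 3 * sin(150) * sin(105) = 1.4489
z = 3 * cos(150) = -2.5981

(-0.3882, 1.4489, -2.5981)


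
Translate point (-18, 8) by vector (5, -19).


Translation: (x+dx, y+dy) = (-18+5, 8+-19) = (-13, -11)

(-13, -11)


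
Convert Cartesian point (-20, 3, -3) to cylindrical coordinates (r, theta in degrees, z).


r = sqrt((-20)^2 + 3^2) = 20.2237
theta = atan2(3, -20) = 171.4692 deg
z = -3

r = 20.2237, theta = 171.4692 deg, z = -3


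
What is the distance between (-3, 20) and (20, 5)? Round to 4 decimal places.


d = sqrt((20--3)^2 + (5-20)^2) = 27.4591

27.4591


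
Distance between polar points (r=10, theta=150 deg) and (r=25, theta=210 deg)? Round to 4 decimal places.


d = sqrt(r1^2 + r2^2 - 2*r1*r2*cos(t2-t1))
d = sqrt(10^2 + 25^2 - 2*10*25*cos(210-150)) = 21.7945

21.7945


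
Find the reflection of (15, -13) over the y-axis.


Reflection across y-axis: (x, y) -> (-x, y)
(15, -13) -> (-15, -13)

(-15, -13)


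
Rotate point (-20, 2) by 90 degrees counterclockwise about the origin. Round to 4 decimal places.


x' = -20*cos(90) - 2*sin(90) = -2
y' = -20*sin(90) + 2*cos(90) = -20

(-2, -20)


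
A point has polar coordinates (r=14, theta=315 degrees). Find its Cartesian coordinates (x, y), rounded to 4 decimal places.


x = 14 * cos(315) = 9.8995
y = 14 * sin(315) = -9.8995

(9.8995, -9.8995)


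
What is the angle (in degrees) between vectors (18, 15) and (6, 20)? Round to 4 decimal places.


dot = 18*6 + 15*20 = 408
|u| = 23.4307, |v| = 20.8806
cos(angle) = 0.8339
angle = 33.4952 degrees

33.4952 degrees


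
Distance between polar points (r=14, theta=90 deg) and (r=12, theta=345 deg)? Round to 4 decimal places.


d = sqrt(r1^2 + r2^2 - 2*r1*r2*cos(t2-t1))
d = sqrt(14^2 + 12^2 - 2*14*12*cos(345-90)) = 20.6631

20.6631


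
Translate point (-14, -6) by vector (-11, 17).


Translation: (x+dx, y+dy) = (-14+-11, -6+17) = (-25, 11)

(-25, 11)


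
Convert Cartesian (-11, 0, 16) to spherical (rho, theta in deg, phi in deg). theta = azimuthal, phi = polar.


rho = sqrt((-11)^2 + 0^2 + 16^2) = 19.4165
theta = atan2(0, -11) = 180 deg
phi = acos(16/19.4165) = 34.5085 deg

rho = 19.4165, theta = 180 deg, phi = 34.5085 deg


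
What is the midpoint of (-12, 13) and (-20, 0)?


Midpoint = ((-12+-20)/2, (13+0)/2) = (-16, 6.5)

(-16, 6.5)


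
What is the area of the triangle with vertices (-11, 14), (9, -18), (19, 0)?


Area = |x1(y2-y3) + x2(y3-y1) + x3(y1-y2)| / 2
= |-11*(-18-0) + 9*(0-14) + 19*(14--18)| / 2
= 340

340


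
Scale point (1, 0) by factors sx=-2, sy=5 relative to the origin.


Scaling: (x*sx, y*sy) = (1*-2, 0*5) = (-2, 0)

(-2, 0)


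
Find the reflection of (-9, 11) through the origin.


Reflection through origin: (x, y) -> (-x, -y)
(-9, 11) -> (9, -11)

(9, -11)


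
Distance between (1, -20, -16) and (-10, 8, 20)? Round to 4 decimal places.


d = sqrt((-10-1)^2 + (8--20)^2 + (20--16)^2) = 46.9148

46.9148


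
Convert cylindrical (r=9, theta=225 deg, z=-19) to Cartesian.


x = 9 * cos(225) = -6.364
y = 9 * sin(225) = -6.364
z = -19

(-6.364, -6.364, -19)


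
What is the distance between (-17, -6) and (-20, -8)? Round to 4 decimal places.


d = sqrt((-20--17)^2 + (-8--6)^2) = 3.6056

3.6056


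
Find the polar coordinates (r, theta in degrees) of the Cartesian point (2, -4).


r = sqrt(2^2 + (-4)^2) = 4.4721
theta = atan2(-4, 2) = 296.5651 degrees

r = 4.4721, theta = 296.5651 degrees


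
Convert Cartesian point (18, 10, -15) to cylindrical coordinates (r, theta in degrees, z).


r = sqrt(18^2 + 10^2) = 20.5913
theta = atan2(10, 18) = 29.0546 deg
z = -15

r = 20.5913, theta = 29.0546 deg, z = -15


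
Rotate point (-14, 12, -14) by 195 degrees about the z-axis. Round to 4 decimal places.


x' = -14*cos(195) - 12*sin(195) = 16.6288
y' = -14*sin(195) + 12*cos(195) = -7.9676
z' = -14

(16.6288, -7.9676, -14)


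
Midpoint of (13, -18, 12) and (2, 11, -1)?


Midpoint = ((13+2)/2, (-18+11)/2, (12+-1)/2) = (7.5, -3.5, 5.5)

(7.5, -3.5, 5.5)


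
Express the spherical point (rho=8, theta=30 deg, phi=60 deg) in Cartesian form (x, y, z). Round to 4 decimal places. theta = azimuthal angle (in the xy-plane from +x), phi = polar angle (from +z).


x = 8 * sin(60) * cos(30) = 6
y = 8 * sin(60) * sin(30) = 3.4641
z = 8 * cos(60) = 4

(6, 3.4641, 4)


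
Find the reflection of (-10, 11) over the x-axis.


Reflection across x-axis: (x, y) -> (x, -y)
(-10, 11) -> (-10, -11)

(-10, -11)


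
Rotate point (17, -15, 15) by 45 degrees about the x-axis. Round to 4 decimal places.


x' = 17
y' = -15*cos(45) - 15*sin(45) = -21.2132
z' = -15*sin(45) + 15*cos(45) = 0

(17, -21.2132, 0)


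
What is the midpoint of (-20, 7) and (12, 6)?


Midpoint = ((-20+12)/2, (7+6)/2) = (-4, 6.5)

(-4, 6.5)


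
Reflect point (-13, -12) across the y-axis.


Reflection across y-axis: (x, y) -> (-x, y)
(-13, -12) -> (13, -12)

(13, -12)


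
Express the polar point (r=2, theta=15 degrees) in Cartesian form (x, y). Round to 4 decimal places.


x = 2 * cos(15) = 1.9319
y = 2 * sin(15) = 0.5176

(1.9319, 0.5176)


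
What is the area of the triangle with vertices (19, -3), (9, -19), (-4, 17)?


Area = |x1(y2-y3) + x2(y3-y1) + x3(y1-y2)| / 2
= |19*(-19-17) + 9*(17--3) + -4*(-3--19)| / 2
= 284

284


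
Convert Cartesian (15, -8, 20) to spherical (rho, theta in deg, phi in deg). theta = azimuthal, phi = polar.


rho = sqrt(15^2 + (-8)^2 + 20^2) = 26.2488
theta = atan2(-8, 15) = 331.9275 deg
phi = acos(20/26.2488) = 40.3645 deg

rho = 26.2488, theta = 331.9275 deg, phi = 40.3645 deg


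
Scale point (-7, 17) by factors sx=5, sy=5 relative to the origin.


Scaling: (x*sx, y*sy) = (-7*5, 17*5) = (-35, 85)

(-35, 85)


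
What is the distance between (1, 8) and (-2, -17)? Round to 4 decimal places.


d = sqrt((-2-1)^2 + (-17-8)^2) = 25.1794

25.1794


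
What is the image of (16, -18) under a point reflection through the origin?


Reflection through origin: (x, y) -> (-x, -y)
(16, -18) -> (-16, 18)

(-16, 18)


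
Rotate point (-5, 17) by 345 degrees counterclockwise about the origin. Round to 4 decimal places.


x' = -5*cos(345) - 17*sin(345) = -0.4297
y' = -5*sin(345) + 17*cos(345) = 17.7148

(-0.4297, 17.7148)


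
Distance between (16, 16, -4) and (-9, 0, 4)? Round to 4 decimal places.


d = sqrt((-9-16)^2 + (0-16)^2 + (4--4)^2) = 30.7409

30.7409


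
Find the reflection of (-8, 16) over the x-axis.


Reflection across x-axis: (x, y) -> (x, -y)
(-8, 16) -> (-8, -16)

(-8, -16)


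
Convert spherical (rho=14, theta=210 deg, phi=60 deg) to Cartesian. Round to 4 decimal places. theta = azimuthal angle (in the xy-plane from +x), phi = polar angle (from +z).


x = 14 * sin(60) * cos(210) = -10.5
y = 14 * sin(60) * sin(210) = -6.0622
z = 14 * cos(60) = 7

(-10.5, -6.0622, 7)


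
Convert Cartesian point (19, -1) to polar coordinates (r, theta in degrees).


r = sqrt(19^2 + (-1)^2) = 19.0263
theta = atan2(-1, 19) = 356.9872 degrees

r = 19.0263, theta = 356.9872 degrees


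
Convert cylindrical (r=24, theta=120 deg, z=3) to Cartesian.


x = 24 * cos(120) = -12
y = 24 * sin(120) = 20.7846
z = 3

(-12, 20.7846, 3)


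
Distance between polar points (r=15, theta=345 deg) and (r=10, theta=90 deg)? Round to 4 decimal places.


d = sqrt(r1^2 + r2^2 - 2*r1*r2*cos(t2-t1))
d = sqrt(15^2 + 10^2 - 2*15*10*cos(90-345)) = 20.066

20.066


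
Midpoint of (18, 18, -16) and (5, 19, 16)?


Midpoint = ((18+5)/2, (18+19)/2, (-16+16)/2) = (11.5, 18.5, 0)

(11.5, 18.5, 0)


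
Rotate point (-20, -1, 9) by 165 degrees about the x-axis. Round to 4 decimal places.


x' = -20
y' = -1*cos(165) - 9*sin(165) = -1.3634
z' = -1*sin(165) + 9*cos(165) = -8.9522

(-20, -1.3634, -8.9522)


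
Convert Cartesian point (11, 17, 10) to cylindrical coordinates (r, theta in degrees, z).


r = sqrt(11^2 + 17^2) = 20.2485
theta = atan2(17, 11) = 57.0948 deg
z = 10

r = 20.2485, theta = 57.0948 deg, z = 10


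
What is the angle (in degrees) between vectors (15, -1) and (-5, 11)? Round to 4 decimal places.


dot = 15*-5 + -1*11 = -86
|u| = 15.0333, |v| = 12.083
cos(angle) = -0.4734
angle = 118.258 degrees

118.258 degrees


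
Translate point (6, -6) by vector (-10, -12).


Translation: (x+dx, y+dy) = (6+-10, -6+-12) = (-4, -18)

(-4, -18)


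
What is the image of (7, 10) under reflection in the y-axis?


Reflection across y-axis: (x, y) -> (-x, y)
(7, 10) -> (-7, 10)

(-7, 10)


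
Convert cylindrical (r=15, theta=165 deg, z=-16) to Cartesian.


x = 15 * cos(165) = -14.4889
y = 15 * sin(165) = 3.8823
z = -16

(-14.4889, 3.8823, -16)


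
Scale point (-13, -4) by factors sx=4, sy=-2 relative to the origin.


Scaling: (x*sx, y*sy) = (-13*4, -4*-2) = (-52, 8)

(-52, 8)


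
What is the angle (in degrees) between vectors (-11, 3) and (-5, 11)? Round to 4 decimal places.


dot = -11*-5 + 3*11 = 88
|u| = 11.4018, |v| = 12.083
cos(angle) = 0.6388
angle = 50.3009 degrees

50.3009 degrees


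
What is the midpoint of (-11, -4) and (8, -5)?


Midpoint = ((-11+8)/2, (-4+-5)/2) = (-1.5, -4.5)

(-1.5, -4.5)


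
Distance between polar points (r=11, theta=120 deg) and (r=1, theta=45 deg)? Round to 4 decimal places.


d = sqrt(r1^2 + r2^2 - 2*r1*r2*cos(t2-t1))
d = sqrt(11^2 + 1^2 - 2*11*1*cos(45-120)) = 10.7845

10.7845


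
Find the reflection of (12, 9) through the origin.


Reflection through origin: (x, y) -> (-x, -y)
(12, 9) -> (-12, -9)

(-12, -9)


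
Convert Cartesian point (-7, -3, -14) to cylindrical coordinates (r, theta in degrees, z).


r = sqrt((-7)^2 + (-3)^2) = 7.6158
theta = atan2(-3, -7) = 203.1986 deg
z = -14

r = 7.6158, theta = 203.1986 deg, z = -14


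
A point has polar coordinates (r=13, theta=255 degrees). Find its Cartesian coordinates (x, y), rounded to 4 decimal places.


x = 13 * cos(255) = -3.3646
y = 13 * sin(255) = -12.557

(-3.3646, -12.557)


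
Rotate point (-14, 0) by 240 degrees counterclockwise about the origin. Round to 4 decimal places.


x' = -14*cos(240) - 0*sin(240) = 7
y' = -14*sin(240) + 0*cos(240) = 12.1244

(7, 12.1244)


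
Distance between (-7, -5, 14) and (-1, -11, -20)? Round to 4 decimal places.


d = sqrt((-1--7)^2 + (-11--5)^2 + (-20-14)^2) = 35.0428

35.0428


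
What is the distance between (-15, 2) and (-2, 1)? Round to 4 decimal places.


d = sqrt((-2--15)^2 + (1-2)^2) = 13.0384

13.0384


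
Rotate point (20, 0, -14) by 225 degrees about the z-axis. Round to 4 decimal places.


x' = 20*cos(225) - 0*sin(225) = -14.1421
y' = 20*sin(225) + 0*cos(225) = -14.1421
z' = -14

(-14.1421, -14.1421, -14)


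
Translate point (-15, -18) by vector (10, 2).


Translation: (x+dx, y+dy) = (-15+10, -18+2) = (-5, -16)

(-5, -16)


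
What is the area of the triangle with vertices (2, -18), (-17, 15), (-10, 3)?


Area = |x1(y2-y3) + x2(y3-y1) + x3(y1-y2)| / 2
= |2*(15-3) + -17*(3--18) + -10*(-18-15)| / 2
= 1.5

1.5


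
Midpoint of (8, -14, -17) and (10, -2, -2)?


Midpoint = ((8+10)/2, (-14+-2)/2, (-17+-2)/2) = (9, -8, -9.5)

(9, -8, -9.5)


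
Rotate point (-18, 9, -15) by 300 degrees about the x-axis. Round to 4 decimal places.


x' = -18
y' = 9*cos(300) - -15*sin(300) = -8.4904
z' = 9*sin(300) + -15*cos(300) = -15.2942

(-18, -8.4904, -15.2942)


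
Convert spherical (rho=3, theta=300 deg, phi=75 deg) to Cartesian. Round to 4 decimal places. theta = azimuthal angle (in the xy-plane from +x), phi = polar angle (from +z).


x = 3 * sin(75) * cos(300) = 1.4489
y = 3 * sin(75) * sin(300) = -2.5095
z = 3 * cos(75) = 0.7765

(1.4489, -2.5095, 0.7765)


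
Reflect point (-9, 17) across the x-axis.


Reflection across x-axis: (x, y) -> (x, -y)
(-9, 17) -> (-9, -17)

(-9, -17)


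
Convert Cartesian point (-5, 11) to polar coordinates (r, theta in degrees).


r = sqrt((-5)^2 + 11^2) = 12.083
theta = atan2(11, -5) = 114.444 degrees

r = 12.083, theta = 114.444 degrees


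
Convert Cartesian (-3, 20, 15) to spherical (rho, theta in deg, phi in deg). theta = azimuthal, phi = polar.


rho = sqrt((-3)^2 + 20^2 + 15^2) = 25.1794
theta = atan2(20, -3) = 98.5308 deg
phi = acos(15/25.1794) = 53.4356 deg

rho = 25.1794, theta = 98.5308 deg, phi = 53.4356 deg


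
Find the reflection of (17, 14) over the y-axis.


Reflection across y-axis: (x, y) -> (-x, y)
(17, 14) -> (-17, 14)

(-17, 14)


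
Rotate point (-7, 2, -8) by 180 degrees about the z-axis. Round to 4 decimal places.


x' = -7*cos(180) - 2*sin(180) = 7
y' = -7*sin(180) + 2*cos(180) = -2
z' = -8

(7, -2, -8)


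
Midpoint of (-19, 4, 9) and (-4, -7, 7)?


Midpoint = ((-19+-4)/2, (4+-7)/2, (9+7)/2) = (-11.5, -1.5, 8)

(-11.5, -1.5, 8)


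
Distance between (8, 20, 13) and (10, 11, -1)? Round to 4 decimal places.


d = sqrt((10-8)^2 + (11-20)^2 + (-1-13)^2) = 16.7631

16.7631


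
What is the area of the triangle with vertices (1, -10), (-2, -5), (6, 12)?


Area = |x1(y2-y3) + x2(y3-y1) + x3(y1-y2)| / 2
= |1*(-5-12) + -2*(12--10) + 6*(-10--5)| / 2
= 45.5

45.5


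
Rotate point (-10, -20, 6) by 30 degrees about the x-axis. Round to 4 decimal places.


x' = -10
y' = -20*cos(30) - 6*sin(30) = -20.3205
z' = -20*sin(30) + 6*cos(30) = -4.8038

(-10, -20.3205, -4.8038)


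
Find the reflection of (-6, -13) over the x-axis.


Reflection across x-axis: (x, y) -> (x, -y)
(-6, -13) -> (-6, 13)

(-6, 13)


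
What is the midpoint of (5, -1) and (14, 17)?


Midpoint = ((5+14)/2, (-1+17)/2) = (9.5, 8)

(9.5, 8)


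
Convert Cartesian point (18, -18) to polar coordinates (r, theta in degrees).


r = sqrt(18^2 + (-18)^2) = 25.4558
theta = atan2(-18, 18) = 315 degrees

r = 25.4558, theta = 315 degrees


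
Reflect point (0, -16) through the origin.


Reflection through origin: (x, y) -> (-x, -y)
(0, -16) -> (0, 16)

(0, 16)


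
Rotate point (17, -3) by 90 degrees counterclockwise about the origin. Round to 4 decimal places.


x' = 17*cos(90) - -3*sin(90) = 3
y' = 17*sin(90) + -3*cos(90) = 17

(3, 17)


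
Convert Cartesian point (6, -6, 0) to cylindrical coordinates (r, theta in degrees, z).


r = sqrt(6^2 + (-6)^2) = 8.4853
theta = atan2(-6, 6) = 315 deg
z = 0

r = 8.4853, theta = 315 deg, z = 0


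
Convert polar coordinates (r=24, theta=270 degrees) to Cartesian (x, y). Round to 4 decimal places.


x = 24 * cos(270) = 0
y = 24 * sin(270) = -24

(0, -24)


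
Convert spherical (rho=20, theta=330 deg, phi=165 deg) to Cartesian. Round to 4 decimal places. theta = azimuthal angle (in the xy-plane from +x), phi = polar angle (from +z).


x = 20 * sin(165) * cos(330) = 4.4829
y = 20 * sin(165) * sin(330) = -2.5882
z = 20 * cos(165) = -19.3185

(4.4829, -2.5882, -19.3185)


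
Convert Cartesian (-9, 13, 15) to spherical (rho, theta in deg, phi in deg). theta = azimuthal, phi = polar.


rho = sqrt((-9)^2 + 13^2 + 15^2) = 21.7945
theta = atan2(13, -9) = 124.6952 deg
phi = acos(15/21.7945) = 46.5085 deg

rho = 21.7945, theta = 124.6952 deg, phi = 46.5085 deg


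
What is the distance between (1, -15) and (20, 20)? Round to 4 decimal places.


d = sqrt((20-1)^2 + (20--15)^2) = 39.8246

39.8246


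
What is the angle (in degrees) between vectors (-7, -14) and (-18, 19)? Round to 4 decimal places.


dot = -7*-18 + -14*19 = -140
|u| = 15.6525, |v| = 26.1725
cos(angle) = -0.3417
angle = 109.9831 degrees

109.9831 degrees


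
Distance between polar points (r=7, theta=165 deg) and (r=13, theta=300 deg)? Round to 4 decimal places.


d = sqrt(r1^2 + r2^2 - 2*r1*r2*cos(t2-t1))
d = sqrt(7^2 + 13^2 - 2*7*13*cos(300-165)) = 18.6197

18.6197


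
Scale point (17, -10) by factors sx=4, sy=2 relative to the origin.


Scaling: (x*sx, y*sy) = (17*4, -10*2) = (68, -20)

(68, -20)


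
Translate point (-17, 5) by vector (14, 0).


Translation: (x+dx, y+dy) = (-17+14, 5+0) = (-3, 5)

(-3, 5)


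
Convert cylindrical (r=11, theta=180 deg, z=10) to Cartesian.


x = 11 * cos(180) = -11
y = 11 * sin(180) = 0
z = 10

(-11, 0, 10)


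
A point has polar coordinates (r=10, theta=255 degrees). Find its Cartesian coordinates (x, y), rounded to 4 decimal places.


x = 10 * cos(255) = -2.5882
y = 10 * sin(255) = -9.6593

(-2.5882, -9.6593)


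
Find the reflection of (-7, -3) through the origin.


Reflection through origin: (x, y) -> (-x, -y)
(-7, -3) -> (7, 3)

(7, 3)


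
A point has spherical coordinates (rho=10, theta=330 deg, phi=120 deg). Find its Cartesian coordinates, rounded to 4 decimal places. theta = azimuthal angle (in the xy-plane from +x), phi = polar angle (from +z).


x = 10 * sin(120) * cos(330) = 7.5
y = 10 * sin(120) * sin(330) = -4.3301
z = 10 * cos(120) = -5

(7.5, -4.3301, -5)


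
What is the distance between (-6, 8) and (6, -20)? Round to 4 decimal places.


d = sqrt((6--6)^2 + (-20-8)^2) = 30.4631

30.4631


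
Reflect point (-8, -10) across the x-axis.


Reflection across x-axis: (x, y) -> (x, -y)
(-8, -10) -> (-8, 10)

(-8, 10)


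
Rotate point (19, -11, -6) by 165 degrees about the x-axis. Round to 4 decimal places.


x' = 19
y' = -11*cos(165) - -6*sin(165) = 12.1781
z' = -11*sin(165) + -6*cos(165) = 2.9485

(19, 12.1781, 2.9485)


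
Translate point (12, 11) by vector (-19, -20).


Translation: (x+dx, y+dy) = (12+-19, 11+-20) = (-7, -9)

(-7, -9)


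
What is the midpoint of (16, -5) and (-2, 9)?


Midpoint = ((16+-2)/2, (-5+9)/2) = (7, 2)

(7, 2)


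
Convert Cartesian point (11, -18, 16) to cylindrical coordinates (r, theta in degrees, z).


r = sqrt(11^2 + (-18)^2) = 21.095
theta = atan2(-18, 11) = 301.4296 deg
z = 16

r = 21.095, theta = 301.4296 deg, z = 16


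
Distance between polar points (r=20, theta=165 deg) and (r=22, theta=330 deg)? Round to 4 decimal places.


d = sqrt(r1^2 + r2^2 - 2*r1*r2*cos(t2-t1))
d = sqrt(20^2 + 22^2 - 2*20*22*cos(330-165)) = 41.6415

41.6415


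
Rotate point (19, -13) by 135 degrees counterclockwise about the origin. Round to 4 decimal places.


x' = 19*cos(135) - -13*sin(135) = -4.2426
y' = 19*sin(135) + -13*cos(135) = 22.6274

(-4.2426, 22.6274)


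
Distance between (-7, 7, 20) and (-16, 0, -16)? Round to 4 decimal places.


d = sqrt((-16--7)^2 + (0-7)^2 + (-16-20)^2) = 37.7624

37.7624


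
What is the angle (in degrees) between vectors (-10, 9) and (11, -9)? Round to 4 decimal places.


dot = -10*11 + 9*-9 = -191
|u| = 13.4536, |v| = 14.2127
cos(angle) = -0.9989
angle = 177.3022 degrees

177.3022 degrees


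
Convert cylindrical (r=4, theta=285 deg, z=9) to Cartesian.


x = 4 * cos(285) = 1.0353
y = 4 * sin(285) = -3.8637
z = 9

(1.0353, -3.8637, 9)


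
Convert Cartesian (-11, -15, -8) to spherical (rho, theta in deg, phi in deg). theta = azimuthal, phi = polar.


rho = sqrt((-11)^2 + (-15)^2 + (-8)^2) = 20.2485
theta = atan2(-15, -11) = 233.7462 deg
phi = acos(-8/20.2485) = 113.2717 deg

rho = 20.2485, theta = 233.7462 deg, phi = 113.2717 deg


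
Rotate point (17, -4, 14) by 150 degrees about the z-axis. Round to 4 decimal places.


x' = 17*cos(150) - -4*sin(150) = -12.7224
y' = 17*sin(150) + -4*cos(150) = 11.9641
z' = 14

(-12.7224, 11.9641, 14)


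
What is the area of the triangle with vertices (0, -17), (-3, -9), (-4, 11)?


Area = |x1(y2-y3) + x2(y3-y1) + x3(y1-y2)| / 2
= |0*(-9-11) + -3*(11--17) + -4*(-17--9)| / 2
= 26

26


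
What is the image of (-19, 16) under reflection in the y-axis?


Reflection across y-axis: (x, y) -> (-x, y)
(-19, 16) -> (19, 16)

(19, 16)


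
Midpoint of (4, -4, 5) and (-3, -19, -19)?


Midpoint = ((4+-3)/2, (-4+-19)/2, (5+-19)/2) = (0.5, -11.5, -7)

(0.5, -11.5, -7)


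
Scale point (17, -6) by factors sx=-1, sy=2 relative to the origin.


Scaling: (x*sx, y*sy) = (17*-1, -6*2) = (-17, -12)

(-17, -12)


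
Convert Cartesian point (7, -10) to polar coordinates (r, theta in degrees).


r = sqrt(7^2 + (-10)^2) = 12.2066
theta = atan2(-10, 7) = 304.992 degrees

r = 12.2066, theta = 304.992 degrees


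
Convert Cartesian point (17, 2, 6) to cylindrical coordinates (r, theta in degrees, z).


r = sqrt(17^2 + 2^2) = 17.1172
theta = atan2(2, 17) = 6.7098 deg
z = 6

r = 17.1172, theta = 6.7098 deg, z = 6


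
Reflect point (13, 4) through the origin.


Reflection through origin: (x, y) -> (-x, -y)
(13, 4) -> (-13, -4)

(-13, -4)


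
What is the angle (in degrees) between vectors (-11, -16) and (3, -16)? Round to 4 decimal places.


dot = -11*3 + -16*-16 = 223
|u| = 19.4165, |v| = 16.2788
cos(angle) = 0.7055
angle = 45.1282 degrees

45.1282 degrees


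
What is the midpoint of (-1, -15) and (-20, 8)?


Midpoint = ((-1+-20)/2, (-15+8)/2) = (-10.5, -3.5)

(-10.5, -3.5)


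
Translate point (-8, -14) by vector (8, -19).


Translation: (x+dx, y+dy) = (-8+8, -14+-19) = (0, -33)

(0, -33)


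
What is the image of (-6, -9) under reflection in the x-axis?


Reflection across x-axis: (x, y) -> (x, -y)
(-6, -9) -> (-6, 9)

(-6, 9)


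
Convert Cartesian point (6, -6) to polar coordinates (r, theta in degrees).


r = sqrt(6^2 + (-6)^2) = 8.4853
theta = atan2(-6, 6) = 315 degrees

r = 8.4853, theta = 315 degrees


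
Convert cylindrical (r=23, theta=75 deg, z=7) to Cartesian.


x = 23 * cos(75) = 5.9528
y = 23 * sin(75) = 22.2163
z = 7

(5.9528, 22.2163, 7)


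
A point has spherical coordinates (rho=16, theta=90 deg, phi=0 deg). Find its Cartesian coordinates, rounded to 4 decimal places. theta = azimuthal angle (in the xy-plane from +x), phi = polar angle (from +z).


x = 16 * sin(0) * cos(90) = 0
y = 16 * sin(0) * sin(90) = 0
z = 16 * cos(0) = 16

(0, 0, 16)


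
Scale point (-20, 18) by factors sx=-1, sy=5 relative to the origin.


Scaling: (x*sx, y*sy) = (-20*-1, 18*5) = (20, 90)

(20, 90)


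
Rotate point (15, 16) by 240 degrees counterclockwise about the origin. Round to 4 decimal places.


x' = 15*cos(240) - 16*sin(240) = 6.3564
y' = 15*sin(240) + 16*cos(240) = -20.9904

(6.3564, -20.9904)


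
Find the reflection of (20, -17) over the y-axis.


Reflection across y-axis: (x, y) -> (-x, y)
(20, -17) -> (-20, -17)

(-20, -17)


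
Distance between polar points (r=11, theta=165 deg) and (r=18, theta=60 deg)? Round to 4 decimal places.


d = sqrt(r1^2 + r2^2 - 2*r1*r2*cos(t2-t1))
d = sqrt(11^2 + 18^2 - 2*11*18*cos(60-165)) = 23.3986

23.3986


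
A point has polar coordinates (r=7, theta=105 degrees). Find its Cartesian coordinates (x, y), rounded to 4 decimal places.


x = 7 * cos(105) = -1.8117
y = 7 * sin(105) = 6.7615

(-1.8117, 6.7615)


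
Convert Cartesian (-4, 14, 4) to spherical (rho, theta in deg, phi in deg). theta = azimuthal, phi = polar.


rho = sqrt((-4)^2 + 14^2 + 4^2) = 15.0997
theta = atan2(14, -4) = 105.9454 deg
phi = acos(4/15.0997) = 74.6386 deg

rho = 15.0997, theta = 105.9454 deg, phi = 74.6386 deg


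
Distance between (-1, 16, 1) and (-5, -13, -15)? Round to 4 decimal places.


d = sqrt((-5--1)^2 + (-13-16)^2 + (-15-1)^2) = 33.3617

33.3617


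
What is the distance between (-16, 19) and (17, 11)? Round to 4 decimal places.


d = sqrt((17--16)^2 + (11-19)^2) = 33.9559

33.9559


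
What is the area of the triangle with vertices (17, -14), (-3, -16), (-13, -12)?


Area = |x1(y2-y3) + x2(y3-y1) + x3(y1-y2)| / 2
= |17*(-16--12) + -3*(-12--14) + -13*(-14--16)| / 2
= 50

50


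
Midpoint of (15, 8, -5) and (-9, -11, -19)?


Midpoint = ((15+-9)/2, (8+-11)/2, (-5+-19)/2) = (3, -1.5, -12)

(3, -1.5, -12)


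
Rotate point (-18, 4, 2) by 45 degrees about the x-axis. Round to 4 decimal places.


x' = -18
y' = 4*cos(45) - 2*sin(45) = 1.4142
z' = 4*sin(45) + 2*cos(45) = 4.2426

(-18, 1.4142, 4.2426)


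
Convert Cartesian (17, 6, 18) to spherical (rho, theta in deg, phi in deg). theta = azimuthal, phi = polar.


rho = sqrt(17^2 + 6^2 + 18^2) = 25.4755
theta = atan2(6, 17) = 19.44 deg
phi = acos(18/25.4755) = 45.0441 deg

rho = 25.4755, theta = 19.44 deg, phi = 45.0441 deg


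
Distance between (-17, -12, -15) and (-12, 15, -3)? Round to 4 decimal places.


d = sqrt((-12--17)^2 + (15--12)^2 + (-3--15)^2) = 29.9666

29.9666


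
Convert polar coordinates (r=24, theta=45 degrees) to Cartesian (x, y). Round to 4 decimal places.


x = 24 * cos(45) = 16.9706
y = 24 * sin(45) = 16.9706

(16.9706, 16.9706)


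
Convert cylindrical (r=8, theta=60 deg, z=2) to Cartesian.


x = 8 * cos(60) = 4
y = 8 * sin(60) = 6.9282
z = 2

(4, 6.9282, 2)


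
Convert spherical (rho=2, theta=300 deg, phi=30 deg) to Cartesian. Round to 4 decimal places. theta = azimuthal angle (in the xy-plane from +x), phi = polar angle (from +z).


x = 2 * sin(30) * cos(300) = 0.5
y = 2 * sin(30) * sin(300) = -0.866
z = 2 * cos(30) = 1.7321

(0.5, -0.866, 1.7321)


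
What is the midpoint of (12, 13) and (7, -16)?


Midpoint = ((12+7)/2, (13+-16)/2) = (9.5, -1.5)

(9.5, -1.5)


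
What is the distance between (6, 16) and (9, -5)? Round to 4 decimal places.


d = sqrt((9-6)^2 + (-5-16)^2) = 21.2132

21.2132


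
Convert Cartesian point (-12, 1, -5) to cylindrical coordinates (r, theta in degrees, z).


r = sqrt((-12)^2 + 1^2) = 12.0416
theta = atan2(1, -12) = 175.2364 deg
z = -5

r = 12.0416, theta = 175.2364 deg, z = -5


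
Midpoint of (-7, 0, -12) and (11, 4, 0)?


Midpoint = ((-7+11)/2, (0+4)/2, (-12+0)/2) = (2, 2, -6)

(2, 2, -6)


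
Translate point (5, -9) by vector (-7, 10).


Translation: (x+dx, y+dy) = (5+-7, -9+10) = (-2, 1)

(-2, 1)


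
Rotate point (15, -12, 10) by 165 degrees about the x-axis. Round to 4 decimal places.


x' = 15
y' = -12*cos(165) - 10*sin(165) = 9.0029
z' = -12*sin(165) + 10*cos(165) = -12.7651

(15, 9.0029, -12.7651)


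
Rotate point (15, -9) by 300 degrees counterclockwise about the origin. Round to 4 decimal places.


x' = 15*cos(300) - -9*sin(300) = -0.2942
y' = 15*sin(300) + -9*cos(300) = -17.4904

(-0.2942, -17.4904)


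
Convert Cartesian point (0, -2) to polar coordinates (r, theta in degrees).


r = sqrt(0^2 + (-2)^2) = 2
theta = atan2(-2, 0) = 270 degrees

r = 2, theta = 270 degrees


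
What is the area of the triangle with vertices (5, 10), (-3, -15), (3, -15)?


Area = |x1(y2-y3) + x2(y3-y1) + x3(y1-y2)| / 2
= |5*(-15--15) + -3*(-15-10) + 3*(10--15)| / 2
= 75

75


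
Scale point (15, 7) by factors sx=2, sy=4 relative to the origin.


Scaling: (x*sx, y*sy) = (15*2, 7*4) = (30, 28)

(30, 28)


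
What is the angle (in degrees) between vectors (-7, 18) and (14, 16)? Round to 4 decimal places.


dot = -7*14 + 18*16 = 190
|u| = 19.3132, |v| = 21.2603
cos(angle) = 0.4627
angle = 62.4364 degrees

62.4364 degrees


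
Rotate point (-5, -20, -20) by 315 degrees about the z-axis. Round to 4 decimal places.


x' = -5*cos(315) - -20*sin(315) = -17.6777
y' = -5*sin(315) + -20*cos(315) = -10.6066
z' = -20

(-17.6777, -10.6066, -20)


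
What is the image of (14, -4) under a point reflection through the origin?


Reflection through origin: (x, y) -> (-x, -y)
(14, -4) -> (-14, 4)

(-14, 4)


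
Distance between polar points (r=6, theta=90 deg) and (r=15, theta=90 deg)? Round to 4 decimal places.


d = sqrt(r1^2 + r2^2 - 2*r1*r2*cos(t2-t1))
d = sqrt(6^2 + 15^2 - 2*6*15*cos(90-90)) = 9

9


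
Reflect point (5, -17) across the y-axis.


Reflection across y-axis: (x, y) -> (-x, y)
(5, -17) -> (-5, -17)

(-5, -17)


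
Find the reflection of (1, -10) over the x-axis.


Reflection across x-axis: (x, y) -> (x, -y)
(1, -10) -> (1, 10)

(1, 10)


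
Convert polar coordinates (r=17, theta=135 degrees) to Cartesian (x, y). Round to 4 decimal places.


x = 17 * cos(135) = -12.0208
y = 17 * sin(135) = 12.0208

(-12.0208, 12.0208)


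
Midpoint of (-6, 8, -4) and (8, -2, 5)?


Midpoint = ((-6+8)/2, (8+-2)/2, (-4+5)/2) = (1, 3, 0.5)

(1, 3, 0.5)


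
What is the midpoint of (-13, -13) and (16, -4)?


Midpoint = ((-13+16)/2, (-13+-4)/2) = (1.5, -8.5)

(1.5, -8.5)


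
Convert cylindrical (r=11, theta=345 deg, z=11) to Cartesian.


x = 11 * cos(345) = 10.6252
y = 11 * sin(345) = -2.847
z = 11

(10.6252, -2.847, 11)


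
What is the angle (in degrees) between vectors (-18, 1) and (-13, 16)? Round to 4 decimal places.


dot = -18*-13 + 1*16 = 250
|u| = 18.0278, |v| = 20.6155
cos(angle) = 0.6727
angle = 47.7263 degrees

47.7263 degrees


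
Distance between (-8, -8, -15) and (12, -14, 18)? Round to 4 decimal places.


d = sqrt((12--8)^2 + (-14--8)^2 + (18--15)^2) = 39.0512

39.0512


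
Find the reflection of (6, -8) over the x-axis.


Reflection across x-axis: (x, y) -> (x, -y)
(6, -8) -> (6, 8)

(6, 8)


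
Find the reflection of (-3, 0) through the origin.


Reflection through origin: (x, y) -> (-x, -y)
(-3, 0) -> (3, 0)

(3, 0)


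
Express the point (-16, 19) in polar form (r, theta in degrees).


r = sqrt((-16)^2 + 19^2) = 24.8395
theta = atan2(19, -16) = 130.1009 degrees

r = 24.8395, theta = 130.1009 degrees


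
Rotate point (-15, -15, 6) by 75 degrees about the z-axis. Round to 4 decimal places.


x' = -15*cos(75) - -15*sin(75) = 10.6066
y' = -15*sin(75) + -15*cos(75) = -18.3712
z' = 6

(10.6066, -18.3712, 6)


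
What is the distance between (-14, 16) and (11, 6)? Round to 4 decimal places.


d = sqrt((11--14)^2 + (6-16)^2) = 26.9258

26.9258


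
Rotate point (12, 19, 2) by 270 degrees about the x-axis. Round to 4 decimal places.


x' = 12
y' = 19*cos(270) - 2*sin(270) = 2
z' = 19*sin(270) + 2*cos(270) = -19

(12, 2, -19)


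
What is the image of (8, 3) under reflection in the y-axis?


Reflection across y-axis: (x, y) -> (-x, y)
(8, 3) -> (-8, 3)

(-8, 3)


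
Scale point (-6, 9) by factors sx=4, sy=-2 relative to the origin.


Scaling: (x*sx, y*sy) = (-6*4, 9*-2) = (-24, -18)

(-24, -18)


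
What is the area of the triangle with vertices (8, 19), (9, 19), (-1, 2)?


Area = |x1(y2-y3) + x2(y3-y1) + x3(y1-y2)| / 2
= |8*(19-2) + 9*(2-19) + -1*(19-19)| / 2
= 8.5

8.5


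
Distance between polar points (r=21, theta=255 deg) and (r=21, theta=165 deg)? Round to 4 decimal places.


d = sqrt(r1^2 + r2^2 - 2*r1*r2*cos(t2-t1))
d = sqrt(21^2 + 21^2 - 2*21*21*cos(165-255)) = 29.6985

29.6985


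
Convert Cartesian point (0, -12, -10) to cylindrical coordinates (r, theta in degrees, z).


r = sqrt(0^2 + (-12)^2) = 12
theta = atan2(-12, 0) = 270 deg
z = -10

r = 12, theta = 270 deg, z = -10


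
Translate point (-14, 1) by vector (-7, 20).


Translation: (x+dx, y+dy) = (-14+-7, 1+20) = (-21, 21)

(-21, 21)


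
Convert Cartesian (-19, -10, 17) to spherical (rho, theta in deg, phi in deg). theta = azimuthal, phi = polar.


rho = sqrt((-19)^2 + (-10)^2 + 17^2) = 27.3861
theta = atan2(-10, -19) = 207.7585 deg
phi = acos(17/27.3861) = 51.6289 deg

rho = 27.3861, theta = 207.7585 deg, phi = 51.6289 deg


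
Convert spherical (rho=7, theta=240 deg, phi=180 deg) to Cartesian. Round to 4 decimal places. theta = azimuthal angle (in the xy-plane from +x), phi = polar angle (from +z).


x = 7 * sin(180) * cos(240) = 0
y = 7 * sin(180) * sin(240) = 0
z = 7 * cos(180) = -7

(0, 0, -7)


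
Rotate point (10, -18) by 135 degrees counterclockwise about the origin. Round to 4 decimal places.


x' = 10*cos(135) - -18*sin(135) = 5.6569
y' = 10*sin(135) + -18*cos(135) = 19.799

(5.6569, 19.799)


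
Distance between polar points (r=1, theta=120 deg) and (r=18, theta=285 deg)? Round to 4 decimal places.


d = sqrt(r1^2 + r2^2 - 2*r1*r2*cos(t2-t1))
d = sqrt(1^2 + 18^2 - 2*1*18*cos(285-120)) = 18.9677

18.9677
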